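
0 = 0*18998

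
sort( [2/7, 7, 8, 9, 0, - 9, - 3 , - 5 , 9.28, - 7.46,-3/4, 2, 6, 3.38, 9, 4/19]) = [-9, - 7.46, - 5 ,  -  3, - 3/4 , 0,  4/19,2/7, 2,3.38, 6, 7, 8,9, 9, 9.28 ]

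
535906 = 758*707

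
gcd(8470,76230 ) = 8470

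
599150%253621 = 91908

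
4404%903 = 792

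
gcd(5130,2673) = 27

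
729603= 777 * 939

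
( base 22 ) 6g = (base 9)174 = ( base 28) 58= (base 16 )94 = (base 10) 148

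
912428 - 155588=756840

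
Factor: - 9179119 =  - 739^1*12421^1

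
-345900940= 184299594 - 530200534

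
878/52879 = 878/52879 = 0.02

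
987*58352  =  57593424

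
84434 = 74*1141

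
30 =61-31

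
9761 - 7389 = 2372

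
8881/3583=8881/3583 = 2.48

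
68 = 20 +48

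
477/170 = 2 + 137/170 =2.81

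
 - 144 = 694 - 838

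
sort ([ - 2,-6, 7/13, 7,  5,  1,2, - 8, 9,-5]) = [  -  8 , - 6,-5, - 2 , 7/13 , 1,2,5, 7, 9]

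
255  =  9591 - 9336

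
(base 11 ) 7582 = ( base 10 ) 10012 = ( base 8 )23434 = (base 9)14654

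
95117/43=95117/43 = 2212.02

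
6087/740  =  8 + 167/740 = 8.23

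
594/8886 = 99/1481 = 0.07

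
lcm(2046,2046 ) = 2046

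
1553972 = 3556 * 437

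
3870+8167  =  12037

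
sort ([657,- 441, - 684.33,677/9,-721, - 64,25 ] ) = [ - 721 , - 684.33, - 441, - 64,25, 677/9,657]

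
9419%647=361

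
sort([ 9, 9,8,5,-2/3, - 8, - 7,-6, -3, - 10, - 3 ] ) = [-10, - 8,  -  7, - 6, - 3,-3, - 2/3, 5,8,  9,9 ]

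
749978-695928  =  54050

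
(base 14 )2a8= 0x21C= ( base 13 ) 327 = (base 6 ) 2300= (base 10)540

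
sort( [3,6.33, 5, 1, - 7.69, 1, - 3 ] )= [ - 7.69,- 3, 1,1, 3, 5,6.33] 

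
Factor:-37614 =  - 2^1 *3^1*6269^1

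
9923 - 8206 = 1717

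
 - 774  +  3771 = 2997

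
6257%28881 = 6257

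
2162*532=1150184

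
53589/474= 17863/158 = 113.06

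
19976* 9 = 179784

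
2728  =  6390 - 3662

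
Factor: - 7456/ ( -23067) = 2^5*3^( - 2 )*11^(- 1) = 32/99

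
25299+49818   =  75117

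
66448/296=224 + 18/37 = 224.49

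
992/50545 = 992/50545 = 0.02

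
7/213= 7/213 = 0.03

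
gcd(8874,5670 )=18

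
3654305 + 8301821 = 11956126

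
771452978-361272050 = 410180928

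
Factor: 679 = 7^1*97^1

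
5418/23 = 235 + 13/23 = 235.57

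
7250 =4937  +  2313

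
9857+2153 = 12010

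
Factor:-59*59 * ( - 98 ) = 2^1 *7^2*59^2 = 341138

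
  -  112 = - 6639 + 6527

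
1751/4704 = 1751/4704=0.37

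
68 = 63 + 5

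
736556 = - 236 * (-3121)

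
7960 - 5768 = 2192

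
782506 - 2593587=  - 1811081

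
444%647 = 444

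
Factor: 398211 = 3^1*11^2 * 1097^1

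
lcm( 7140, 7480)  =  157080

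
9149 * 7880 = 72094120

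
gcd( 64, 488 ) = 8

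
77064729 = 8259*9331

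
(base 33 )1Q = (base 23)2d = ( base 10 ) 59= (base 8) 73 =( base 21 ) 2h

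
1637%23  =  4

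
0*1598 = 0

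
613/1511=613/1511=0.41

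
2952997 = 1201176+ 1751821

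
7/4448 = 7/4448 = 0.00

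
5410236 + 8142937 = 13553173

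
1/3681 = 1/3681   =  0.00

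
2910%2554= 356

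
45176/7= 45176/7 =6453.71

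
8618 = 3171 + 5447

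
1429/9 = 158  +  7/9 = 158.78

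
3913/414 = 9 + 187/414 = 9.45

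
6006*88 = 528528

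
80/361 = 80/361 = 0.22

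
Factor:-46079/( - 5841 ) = 71/9 =3^ ( - 2 ) * 71^1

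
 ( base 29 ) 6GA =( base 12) 3240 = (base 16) 1590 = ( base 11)4169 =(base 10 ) 5520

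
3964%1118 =610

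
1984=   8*248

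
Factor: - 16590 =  - 2^1* 3^1*5^1*7^1*79^1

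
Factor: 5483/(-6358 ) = - 2^(-1)*11^ (  -  1)*17^( - 2)*5483^1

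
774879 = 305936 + 468943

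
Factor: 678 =2^1*3^1*113^1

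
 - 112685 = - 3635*31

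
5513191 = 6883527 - 1370336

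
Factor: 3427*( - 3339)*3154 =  - 2^1*3^2*7^1 * 19^1*23^1*53^1 * 83^1*149^1= - 36090442962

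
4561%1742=1077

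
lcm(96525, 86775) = 8590725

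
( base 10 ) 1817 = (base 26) 2HN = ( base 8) 3431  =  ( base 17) 64f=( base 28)28p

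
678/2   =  339=339.00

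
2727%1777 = 950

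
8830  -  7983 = 847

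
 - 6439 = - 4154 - 2285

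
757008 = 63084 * 12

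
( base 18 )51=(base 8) 133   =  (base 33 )2P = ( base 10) 91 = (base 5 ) 331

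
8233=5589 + 2644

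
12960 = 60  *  216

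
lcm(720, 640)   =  5760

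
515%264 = 251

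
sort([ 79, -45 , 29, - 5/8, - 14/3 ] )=[ - 45, - 14/3,  -  5/8, 29 , 79 ] 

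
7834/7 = 1119  +  1/7 = 1119.14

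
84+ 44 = 128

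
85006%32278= 20450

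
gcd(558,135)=9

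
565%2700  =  565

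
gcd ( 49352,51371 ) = 1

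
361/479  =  361/479 = 0.75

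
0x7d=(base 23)5a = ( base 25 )50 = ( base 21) 5k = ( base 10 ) 125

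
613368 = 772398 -159030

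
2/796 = 1/398 = 0.00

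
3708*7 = 25956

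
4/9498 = 2/4749 = 0.00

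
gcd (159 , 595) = 1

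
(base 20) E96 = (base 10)5786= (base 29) 6PF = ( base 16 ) 169a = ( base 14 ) 2174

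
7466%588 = 410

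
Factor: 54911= 43^1*1277^1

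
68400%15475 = 6500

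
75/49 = 1+26/49 = 1.53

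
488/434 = 1 + 27/217=1.12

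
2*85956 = 171912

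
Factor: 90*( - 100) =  - 2^3 * 3^2 * 5^3= -9000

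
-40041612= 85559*( - 468) 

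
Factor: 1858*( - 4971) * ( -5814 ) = 53698790052 = 2^2*3^3*17^1  *  19^1*929^1*1657^1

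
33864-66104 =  - 32240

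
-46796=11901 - 58697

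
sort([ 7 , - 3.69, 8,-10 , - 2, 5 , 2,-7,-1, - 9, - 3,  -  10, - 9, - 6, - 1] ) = [ - 10, - 10, - 9, - 9,-7,-6,- 3.69, - 3,-2,-1, - 1, 2,5, 7, 8 ]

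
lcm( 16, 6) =48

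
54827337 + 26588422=81415759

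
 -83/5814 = - 83/5814 = - 0.01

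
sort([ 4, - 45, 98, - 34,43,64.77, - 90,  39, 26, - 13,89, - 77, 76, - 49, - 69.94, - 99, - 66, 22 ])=[-99, - 90,- 77, - 69.94, - 66, - 49, - 45, - 34, - 13,4,22,  26,39 , 43,  64.77,76,89, 98 ] 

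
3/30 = 1/10  =  0.10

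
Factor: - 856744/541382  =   - 428372/270691 = - 2^2  *  7^1*17^ ( - 1)*15299^1 * 15923^ ( - 1)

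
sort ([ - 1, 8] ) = [-1, 8] 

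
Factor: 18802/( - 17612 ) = - 79/74 = - 2^( - 1)*37^( - 1)*79^1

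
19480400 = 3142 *6200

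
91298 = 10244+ 81054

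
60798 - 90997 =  - 30199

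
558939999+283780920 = 842720919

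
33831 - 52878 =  - 19047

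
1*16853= 16853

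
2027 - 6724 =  - 4697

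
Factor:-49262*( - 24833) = 2^1 * 19^1*1307^1 * 24631^1 = 1223323246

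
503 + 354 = 857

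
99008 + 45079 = 144087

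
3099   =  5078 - 1979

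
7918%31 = 13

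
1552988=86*18058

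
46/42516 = 23/21258 = 0.00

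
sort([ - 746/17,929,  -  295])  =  [-295, - 746/17,  929 ] 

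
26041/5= 5208 + 1/5  =  5208.20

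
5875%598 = 493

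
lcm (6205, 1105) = 80665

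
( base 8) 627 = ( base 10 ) 407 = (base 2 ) 110010111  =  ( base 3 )120002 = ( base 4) 12113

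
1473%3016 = 1473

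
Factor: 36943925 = 5^2*1477757^1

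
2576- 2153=423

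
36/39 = 12/13  =  0.92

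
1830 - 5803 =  - 3973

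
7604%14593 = 7604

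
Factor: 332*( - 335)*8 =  - 889760 = - 2^5*5^1 *67^1*83^1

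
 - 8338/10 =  - 4169/5 = - 833.80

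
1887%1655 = 232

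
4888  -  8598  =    -  3710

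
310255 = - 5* (-62051 ) 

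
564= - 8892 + 9456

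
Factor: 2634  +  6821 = 5^1*31^1*61^1 = 9455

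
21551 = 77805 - 56254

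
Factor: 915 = 3^1*5^1*61^1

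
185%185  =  0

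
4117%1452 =1213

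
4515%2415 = 2100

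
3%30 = 3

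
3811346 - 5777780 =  - 1966434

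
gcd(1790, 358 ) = 358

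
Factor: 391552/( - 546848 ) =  -2^2*7^1*19^1*743^( - 1 ) = - 532/743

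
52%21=10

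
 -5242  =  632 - 5874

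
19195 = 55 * 349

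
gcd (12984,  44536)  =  8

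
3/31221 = 1/10407= 0.00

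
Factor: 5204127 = 3^1 * 1734709^1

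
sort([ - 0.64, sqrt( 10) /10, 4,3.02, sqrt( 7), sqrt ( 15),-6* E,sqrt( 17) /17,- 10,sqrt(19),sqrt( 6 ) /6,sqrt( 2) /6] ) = [ - 6* E,-10,-0.64,sqrt(2)/6, sqrt( 17) /17,sqrt(10 ) /10,sqrt( 6)/6,sqrt(7), 3.02,  sqrt( 15), 4, sqrt(19)]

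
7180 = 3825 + 3355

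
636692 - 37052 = 599640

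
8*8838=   70704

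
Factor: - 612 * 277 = -2^2 * 3^2*17^1*277^1 = -169524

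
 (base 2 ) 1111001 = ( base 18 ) 6d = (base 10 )121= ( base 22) 5b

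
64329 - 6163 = 58166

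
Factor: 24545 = 5^1*4909^1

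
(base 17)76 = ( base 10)125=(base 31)41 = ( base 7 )236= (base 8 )175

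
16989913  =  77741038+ - 60751125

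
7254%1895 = 1569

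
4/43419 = 4/43419= 0.00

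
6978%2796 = 1386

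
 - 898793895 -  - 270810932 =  -627982963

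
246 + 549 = 795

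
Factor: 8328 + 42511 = 50839 = 50839^1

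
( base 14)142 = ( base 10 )254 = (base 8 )376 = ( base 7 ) 512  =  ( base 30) 8E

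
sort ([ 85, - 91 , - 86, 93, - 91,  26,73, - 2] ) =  [ - 91, - 91, - 86,-2,  26, 73,  85,  93 ]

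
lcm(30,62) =930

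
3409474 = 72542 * 47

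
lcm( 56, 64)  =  448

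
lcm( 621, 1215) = 27945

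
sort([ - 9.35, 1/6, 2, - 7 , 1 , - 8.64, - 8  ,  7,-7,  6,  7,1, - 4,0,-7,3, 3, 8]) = [  -  9.35 ,-8.64 , - 8,-7,-7,  -  7, - 4,0,  1/6,  1,1,2, 3, 3,6 , 7,7,8 ] 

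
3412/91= 3412/91 = 37.49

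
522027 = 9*58003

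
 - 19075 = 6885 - 25960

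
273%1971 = 273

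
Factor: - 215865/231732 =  - 2^(  -  2 )*3^2*  5^1 * 13^1*157^ (-1 ) = -  585/628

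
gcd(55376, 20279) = 1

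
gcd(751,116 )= 1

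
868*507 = 440076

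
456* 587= 267672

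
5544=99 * 56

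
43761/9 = 14587/3=   4862.33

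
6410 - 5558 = 852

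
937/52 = 18 + 1/52 = 18.02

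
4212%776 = 332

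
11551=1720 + 9831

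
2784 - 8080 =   -  5296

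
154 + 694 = 848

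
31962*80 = 2556960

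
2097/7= 2097/7 = 299.57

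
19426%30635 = 19426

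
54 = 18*3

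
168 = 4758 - 4590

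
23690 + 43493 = 67183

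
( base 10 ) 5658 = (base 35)4LN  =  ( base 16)161a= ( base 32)5gq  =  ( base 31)5RG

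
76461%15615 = 14001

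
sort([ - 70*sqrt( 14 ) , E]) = [ - 70*sqrt(14 ),E]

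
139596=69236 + 70360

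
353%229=124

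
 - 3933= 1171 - 5104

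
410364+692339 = 1102703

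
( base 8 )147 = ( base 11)94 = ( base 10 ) 103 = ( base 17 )61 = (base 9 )124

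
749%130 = 99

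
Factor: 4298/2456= 2^(-2)*7^1 = 7/4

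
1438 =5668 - 4230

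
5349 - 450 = 4899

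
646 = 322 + 324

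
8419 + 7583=16002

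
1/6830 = 1/6830 = 0.00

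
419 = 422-3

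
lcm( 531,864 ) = 50976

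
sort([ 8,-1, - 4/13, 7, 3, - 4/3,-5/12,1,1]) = [  -  4/3 ,-1 ,- 5/12, - 4/13, 1,1,3, 7, 8 ]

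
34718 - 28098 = 6620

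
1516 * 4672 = 7082752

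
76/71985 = 76/71985 = 0.00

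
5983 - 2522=3461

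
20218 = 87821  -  67603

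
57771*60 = 3466260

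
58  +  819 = 877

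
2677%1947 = 730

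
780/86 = 390/43 = 9.07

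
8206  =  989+7217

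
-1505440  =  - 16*94090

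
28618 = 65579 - 36961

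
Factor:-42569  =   -42569^1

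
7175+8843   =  16018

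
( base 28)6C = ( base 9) 220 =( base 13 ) 10b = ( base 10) 180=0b10110100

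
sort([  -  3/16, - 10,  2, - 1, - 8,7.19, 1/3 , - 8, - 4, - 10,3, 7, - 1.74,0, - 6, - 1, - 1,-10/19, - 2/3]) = [ - 10,-10, - 8, - 8,-6 , - 4,-1.74, - 1,-1, - 1,-2/3, - 10/19 ,-3/16,0,  1/3,2,3,  7,7.19 ]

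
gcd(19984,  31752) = 8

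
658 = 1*658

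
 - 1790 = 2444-4234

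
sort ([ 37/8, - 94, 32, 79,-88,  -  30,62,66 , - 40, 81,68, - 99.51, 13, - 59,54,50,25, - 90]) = [ - 99.51, - 94, - 90, - 88, - 59, - 40 , - 30 , 37/8, 13, 25, 32,50, 54, 62, 66, 68,79,81 ]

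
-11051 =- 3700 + -7351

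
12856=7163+5693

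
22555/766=22555/766 = 29.45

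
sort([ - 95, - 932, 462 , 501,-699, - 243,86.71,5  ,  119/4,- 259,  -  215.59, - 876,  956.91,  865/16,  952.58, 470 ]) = [ - 932, - 876, - 699, - 259,-243 , - 215.59, - 95, 5 , 119/4, 865/16 , 86.71 , 462 , 470,501,952.58,  956.91] 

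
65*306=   19890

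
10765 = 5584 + 5181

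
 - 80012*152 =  - 12161824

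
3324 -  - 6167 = 9491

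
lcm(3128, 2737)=21896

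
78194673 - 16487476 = 61707197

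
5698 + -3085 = 2613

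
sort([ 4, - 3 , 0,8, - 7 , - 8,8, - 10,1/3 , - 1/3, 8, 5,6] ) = [ - 10, - 8,-7,-3,-1/3,0  ,  1/3,4,5,6,8,8 , 8 ] 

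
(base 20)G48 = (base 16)1958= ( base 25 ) a9d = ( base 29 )7kl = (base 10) 6488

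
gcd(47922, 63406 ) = 98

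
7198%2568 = 2062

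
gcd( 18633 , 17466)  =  3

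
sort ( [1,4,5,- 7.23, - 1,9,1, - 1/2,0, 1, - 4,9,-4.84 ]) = [ - 7.23, - 4.84,-4,-1, - 1/2, 0, 1,1,  1, 4, 5,9,9] 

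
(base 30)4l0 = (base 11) 31a6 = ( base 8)10206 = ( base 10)4230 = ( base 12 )2546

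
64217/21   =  64217/21 = 3057.95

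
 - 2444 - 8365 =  - 10809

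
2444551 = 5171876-2727325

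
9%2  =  1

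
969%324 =321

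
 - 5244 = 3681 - 8925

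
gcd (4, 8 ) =4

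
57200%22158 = 12884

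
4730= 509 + 4221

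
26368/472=3296/59  =  55.86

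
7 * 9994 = 69958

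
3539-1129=2410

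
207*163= 33741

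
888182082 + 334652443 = 1222834525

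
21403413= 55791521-34388108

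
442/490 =221/245 = 0.90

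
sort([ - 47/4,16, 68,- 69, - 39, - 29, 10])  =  [ - 69 ,-39, - 29, - 47/4,10, 16 , 68]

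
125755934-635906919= - 510150985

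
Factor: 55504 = 2^4* 3469^1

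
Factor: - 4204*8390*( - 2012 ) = 70966378720 =2^5 * 5^1*503^1*  839^1*1051^1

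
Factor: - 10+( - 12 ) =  - 2^1*11^1 = -  22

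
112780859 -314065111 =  - 201284252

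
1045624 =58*18028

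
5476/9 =608 + 4/9 = 608.44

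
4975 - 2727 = 2248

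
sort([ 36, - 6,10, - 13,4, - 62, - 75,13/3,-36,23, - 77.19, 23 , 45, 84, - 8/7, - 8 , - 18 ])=[ - 77.19, - 75, -62, - 36, - 18 ,-13,  -  8 , - 6,- 8/7,4 , 13/3, 10,23 , 23 , 36,  45, 84]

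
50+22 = 72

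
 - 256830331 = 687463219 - 944293550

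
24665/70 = 4933/14 =352.36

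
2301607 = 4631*497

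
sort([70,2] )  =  [2,  70] 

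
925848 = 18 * 51436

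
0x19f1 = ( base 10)6641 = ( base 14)25C5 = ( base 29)7Q0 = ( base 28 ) 8D5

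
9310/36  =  258 + 11/18 = 258.61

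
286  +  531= 817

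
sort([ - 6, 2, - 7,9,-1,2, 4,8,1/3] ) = [ - 7 , - 6, - 1,  1/3, 2,  2 , 4,8,9 ] 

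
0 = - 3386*0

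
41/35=1 + 6/35 = 1.17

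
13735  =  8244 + 5491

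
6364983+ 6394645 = 12759628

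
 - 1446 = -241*6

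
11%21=11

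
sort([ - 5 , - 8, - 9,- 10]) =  [ - 10, - 9, - 8, - 5]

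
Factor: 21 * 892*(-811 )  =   - 2^2*3^1*7^1 *223^1*811^1 = -15191652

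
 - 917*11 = - 10087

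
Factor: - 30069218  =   - 2^1*61^1*246469^1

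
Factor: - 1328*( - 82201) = 109162928 = 2^4* 7^1 * 83^1*11743^1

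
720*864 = 622080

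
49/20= 49/20=2.45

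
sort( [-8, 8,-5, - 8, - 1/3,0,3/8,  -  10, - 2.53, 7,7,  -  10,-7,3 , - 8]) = [ - 10, - 10, - 8, - 8, - 8, - 7, -5 , - 2.53 , - 1/3,0,3/8,3,7, 7,8] 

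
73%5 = 3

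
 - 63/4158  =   - 1/66 = -  0.02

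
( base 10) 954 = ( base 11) 798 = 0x3BA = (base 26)1ai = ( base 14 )4C2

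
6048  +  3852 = 9900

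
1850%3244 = 1850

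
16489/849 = 16489/849 = 19.42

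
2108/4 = 527 = 527.00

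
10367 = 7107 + 3260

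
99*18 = 1782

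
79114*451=35680414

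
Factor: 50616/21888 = 37/16 = 2^( - 4)*37^1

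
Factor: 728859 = 3^1*19^2*673^1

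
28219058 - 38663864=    - 10444806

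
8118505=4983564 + 3134941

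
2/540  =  1/270 = 0.00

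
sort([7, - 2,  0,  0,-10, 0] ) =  [ - 10, - 2, 0 , 0, 0,7 ] 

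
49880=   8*6235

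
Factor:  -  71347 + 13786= - 3^1*7^1*2741^1 = -  57561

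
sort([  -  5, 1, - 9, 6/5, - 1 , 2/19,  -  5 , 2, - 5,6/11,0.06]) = [  -  9,-5 ,-5,-5,- 1, 0.06,2/19, 6/11,1,6/5, 2]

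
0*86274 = 0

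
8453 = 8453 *1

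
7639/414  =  18 + 187/414 = 18.45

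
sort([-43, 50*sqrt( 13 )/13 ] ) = [ - 43,50*sqrt(13)/13 ] 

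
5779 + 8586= 14365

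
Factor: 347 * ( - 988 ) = -342836 = - 2^2*13^1*19^1*347^1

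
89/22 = 4+1/22 = 4.05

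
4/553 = 4/553 = 0.01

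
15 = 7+8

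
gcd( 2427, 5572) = 1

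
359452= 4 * 89863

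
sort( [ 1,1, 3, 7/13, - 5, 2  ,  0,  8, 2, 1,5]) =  [ - 5, 0, 7/13, 1, 1,  1, 2,2,3, 5,8]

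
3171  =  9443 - 6272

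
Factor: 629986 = 2^1*7^1*17^1 *2647^1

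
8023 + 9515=17538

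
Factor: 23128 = 2^3* 7^2*59^1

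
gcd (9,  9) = 9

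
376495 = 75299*5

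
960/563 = 960/563 = 1.71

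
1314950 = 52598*25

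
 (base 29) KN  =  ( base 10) 603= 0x25b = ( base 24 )113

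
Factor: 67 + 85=2^3*19^1  =  152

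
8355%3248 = 1859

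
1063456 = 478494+584962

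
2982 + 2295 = 5277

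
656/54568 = 82/6821= 0.01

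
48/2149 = 48/2149 = 0.02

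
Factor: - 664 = -2^3*83^1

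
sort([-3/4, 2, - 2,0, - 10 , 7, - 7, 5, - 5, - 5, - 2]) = [- 10, - 7, - 5, - 5, - 2, - 2, - 3/4, 0, 2, 5,7]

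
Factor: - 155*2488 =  - 385640 = -2^3*5^1*31^1*311^1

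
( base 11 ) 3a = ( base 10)43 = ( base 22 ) 1l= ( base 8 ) 53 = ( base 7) 61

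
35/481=35/481 = 0.07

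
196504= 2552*77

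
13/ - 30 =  - 13/30 = - 0.43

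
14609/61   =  239 + 30/61 = 239.49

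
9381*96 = 900576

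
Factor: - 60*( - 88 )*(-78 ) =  - 2^6*3^2*5^1* 11^1*13^1 =- 411840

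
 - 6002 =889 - 6891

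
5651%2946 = 2705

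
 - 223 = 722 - 945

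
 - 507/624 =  - 13/16 = - 0.81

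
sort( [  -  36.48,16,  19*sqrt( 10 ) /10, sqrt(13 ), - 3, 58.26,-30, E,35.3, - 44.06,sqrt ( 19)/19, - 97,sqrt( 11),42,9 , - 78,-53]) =[  -  97 ,-78, - 53, - 44.06, - 36.48 , - 30,-3,sqrt( 19) /19,E, sqrt( 11 ) , sqrt( 13),19 * sqrt( 10)/10,9,16,35.3,42, 58.26] 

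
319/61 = 5 + 14/61 = 5.23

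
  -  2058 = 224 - 2282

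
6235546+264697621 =270933167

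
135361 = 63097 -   -  72264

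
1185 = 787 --398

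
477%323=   154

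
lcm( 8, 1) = 8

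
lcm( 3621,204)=14484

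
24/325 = 24/325 = 0.07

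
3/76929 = 1/25643=0.00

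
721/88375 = 103/12625 = 0.01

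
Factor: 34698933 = 3^2*37^1*79^1*1319^1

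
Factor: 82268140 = 2^2*5^1*41^2*2447^1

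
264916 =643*412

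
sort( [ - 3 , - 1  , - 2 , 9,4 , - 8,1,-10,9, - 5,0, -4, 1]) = [-10,-8, - 5, - 4,  -  3, - 2, - 1,0,1,1,4, 9,9 ] 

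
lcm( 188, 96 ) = 4512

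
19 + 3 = 22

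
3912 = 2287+1625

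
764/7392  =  191/1848= 0.10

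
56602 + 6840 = 63442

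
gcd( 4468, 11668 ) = 4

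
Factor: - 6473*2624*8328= - 141452345856 = - 2^9*3^1*41^1*347^1 * 6473^1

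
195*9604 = 1872780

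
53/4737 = 53/4737 = 0.01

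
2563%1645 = 918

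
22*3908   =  85976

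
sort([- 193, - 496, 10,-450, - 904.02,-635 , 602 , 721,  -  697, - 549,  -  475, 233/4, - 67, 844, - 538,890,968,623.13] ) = [ - 904.02, - 697, - 635, - 549, - 538, - 496, - 475, - 450, - 193, - 67,10, 233/4, 602, 623.13,721, 844,890, 968]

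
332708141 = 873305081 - 540596940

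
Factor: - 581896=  -2^3 *7^1*10391^1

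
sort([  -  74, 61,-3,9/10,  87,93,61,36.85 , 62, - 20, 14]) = [ - 74,-20 ,-3 , 9/10, 14, 36.85, 61,61,62, 87 , 93]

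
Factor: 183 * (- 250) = - 2^1*  3^1*5^3 * 61^1 = -45750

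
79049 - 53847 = 25202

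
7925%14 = 1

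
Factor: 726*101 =73326=2^1*3^1*11^2*101^1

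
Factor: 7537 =7537^1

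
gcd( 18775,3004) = 751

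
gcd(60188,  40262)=82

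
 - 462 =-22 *21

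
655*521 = 341255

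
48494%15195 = 2909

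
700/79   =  700/79 = 8.86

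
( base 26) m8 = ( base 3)210111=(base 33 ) HJ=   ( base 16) 244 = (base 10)580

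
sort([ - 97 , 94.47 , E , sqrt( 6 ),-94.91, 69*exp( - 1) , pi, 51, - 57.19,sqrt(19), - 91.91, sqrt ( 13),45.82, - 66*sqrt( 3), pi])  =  [ -66*sqrt( 3),-97,-94.91,  -  91.91, - 57.19,sqrt( 6 ),E,pi,  pi, sqrt( 13), sqrt( 19),69*exp( - 1 ), 45.82,51,  94.47]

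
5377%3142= 2235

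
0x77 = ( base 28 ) 47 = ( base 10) 119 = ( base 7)230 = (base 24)4N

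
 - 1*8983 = - 8983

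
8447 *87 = 734889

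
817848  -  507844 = 310004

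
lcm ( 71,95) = 6745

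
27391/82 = 334+3/82 = 334.04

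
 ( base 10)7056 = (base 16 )1b90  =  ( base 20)hcg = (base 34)63I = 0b1101110010000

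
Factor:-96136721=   -  4493^1*21397^1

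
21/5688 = 7/1896= 0.00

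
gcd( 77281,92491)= 1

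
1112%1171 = 1112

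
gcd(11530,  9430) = 10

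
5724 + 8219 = 13943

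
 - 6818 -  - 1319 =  - 5499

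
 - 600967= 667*( - 901) 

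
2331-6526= - 4195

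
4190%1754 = 682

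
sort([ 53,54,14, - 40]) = [ - 40, 14 , 53,54 ]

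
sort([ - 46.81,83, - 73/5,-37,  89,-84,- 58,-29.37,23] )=[ - 84,- 58,  -  46.81, - 37,-29.37, -73/5, 23,  83,89 ] 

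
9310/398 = 4655/199 = 23.39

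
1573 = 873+700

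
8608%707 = 124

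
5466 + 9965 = 15431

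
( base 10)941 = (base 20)271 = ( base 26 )1A5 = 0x3ad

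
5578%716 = 566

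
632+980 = 1612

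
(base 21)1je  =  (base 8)1526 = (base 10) 854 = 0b1101010110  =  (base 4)31112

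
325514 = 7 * 46502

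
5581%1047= 346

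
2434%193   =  118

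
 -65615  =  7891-73506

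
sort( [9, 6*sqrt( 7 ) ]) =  [ 9,6*sqrt( 7 )]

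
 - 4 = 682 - 686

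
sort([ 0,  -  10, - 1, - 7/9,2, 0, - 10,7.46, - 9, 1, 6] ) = [ - 10,-10, - 9, - 1,- 7/9, 0, 0, 1, 2,  6  ,  7.46] 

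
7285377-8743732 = - 1458355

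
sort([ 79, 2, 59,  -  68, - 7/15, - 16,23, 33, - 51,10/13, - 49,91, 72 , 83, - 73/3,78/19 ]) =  [ - 68,-51, - 49, - 73/3, - 16, - 7/15,10/13, 2, 78/19, 23, 33,59,72,79,  83,91]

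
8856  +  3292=12148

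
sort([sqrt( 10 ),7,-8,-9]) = [-9, - 8, sqrt( 10),7]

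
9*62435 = 561915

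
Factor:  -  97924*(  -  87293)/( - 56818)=- 4274039866/28409 = - 2^1*24481^1*28409^(-1 )* 87293^1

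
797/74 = 797/74 = 10.77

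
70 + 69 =139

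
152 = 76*2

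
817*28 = 22876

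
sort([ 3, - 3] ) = [ - 3, 3 ] 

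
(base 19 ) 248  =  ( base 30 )QQ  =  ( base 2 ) 1100100110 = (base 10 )806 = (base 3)1002212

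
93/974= 93/974 = 0.10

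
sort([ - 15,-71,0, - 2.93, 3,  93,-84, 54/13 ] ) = [ - 84  , - 71, - 15, - 2.93 , 0,3 , 54/13,93]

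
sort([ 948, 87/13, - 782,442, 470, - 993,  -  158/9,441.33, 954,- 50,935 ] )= [ - 993, - 782,-50,-158/9 , 87/13, 441.33,442, 470,935, 948, 954] 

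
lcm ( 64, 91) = 5824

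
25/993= 25/993 = 0.03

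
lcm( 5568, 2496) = 72384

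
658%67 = 55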